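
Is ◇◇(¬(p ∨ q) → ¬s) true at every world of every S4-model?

Tableau for the negation ¬◇◇(¬(p ∨ q) → ¬s):
1. ¬◇◇(¬(p ∨ q) → ¬s), w0
2. ¬◇(¬(p ∨ q) → ¬s), w0   [¬◇-rule on 1 via w0Rw0]
3. ¬(¬(p ∨ q) → ¬s), w0   [¬◇-rule on 2 via w0Rw0]
4. ¬(p ∨ q), w0   [¬→-rule on 3]
5. s, w0   [¬→-rule on 3]
6. ¬p, w0   [¬∨-rule on 4]
7. ¬q, w0   [¬∨-rule on 4]
Accessibility: w0Rw0
The negation has an open branch (countermodel exists).

Not valid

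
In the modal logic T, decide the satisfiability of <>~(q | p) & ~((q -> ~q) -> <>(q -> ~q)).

Unsatisfiable

1. <>~(q | p) & ~((q -> ~q) -> <>(q -> ~q)), 0
2. <>~(q | p), 0
3. ~((q -> ~q) -> <>(q -> ~q)), 0
4. q -> ~q, 0
5. ~<>(q -> ~q), 0
6. ~(q -> ~q), 0
7. q, 0
8. ~q, 0
Accessibility: 0R0
Branch closes: q and ~q both at 0.
All branches of the tableau close; one closing branch shown above.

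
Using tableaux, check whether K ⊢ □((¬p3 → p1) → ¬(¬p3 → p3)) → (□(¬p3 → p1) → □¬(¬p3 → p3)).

Yes, valid

Tableau for the negation ¬(□((¬p3 → p1) → ¬(¬p3 → p3)) → (□(¬p3 → p1) → □¬(¬p3 → p3))):
1. ¬(□((¬p3 → p1) → ¬(¬p3 → p3)) → (□(¬p3 → p1) → □¬(¬p3 → p3))), u
2. □((¬p3 → p1) → ¬(¬p3 → p3)), u   [¬→-rule on 1]
3. ¬(□(¬p3 → p1) → □¬(¬p3 → p3)), u   [¬→-rule on 1]
4. □(¬p3 → p1), u   [¬→-rule on 3]
5. ¬□¬(¬p3 → p3), u   [¬→-rule on 3]
6. ¬p3 → p3, v   [¬□-rule on 5: fresh world v, uRv]
7. (¬p3 → p1) → ¬(¬p3 → p3), v   [□-rule on 2 via uRv]
8. ¬p3 → p1, v   [□-rule on 4 via uRv]
9. p3, v   [→-rule on 6 (branches; this branch)]
10. ¬(¬p3 → p3), v   [→-rule on 7 (branches; this branch)]
11. ¬p3, v   [¬→-rule on 10]
Accessibility: uRv
Branch closes: p3 and ¬p3 both at v.
Every branch of the negation's tableau closes; the branch above is one of them.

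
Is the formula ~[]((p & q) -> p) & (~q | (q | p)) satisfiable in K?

Unsatisfiable

1. ~[]((p & q) -> p) & (~q | (q | p)), 0
2. ~[]((p & q) -> p), 0
3. ~q | (q | p), 0
4. q | p, 0
5. p, 0
6. ~((p & q) -> p), 1
7. p & q, 1
8. ~p, 1
9. p, 1
10. q, 1
Accessibility: 0R1
Branch closes: p and ~p both at 1.
All branches of the tableau close; one closing branch shown above.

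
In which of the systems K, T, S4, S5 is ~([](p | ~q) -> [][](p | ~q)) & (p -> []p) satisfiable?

K, T

S4-tableau for the formula:
1. ~([](p | ~q) -> [][](p | ~q)) & (p -> []p), 0
2. ~([](p | ~q) -> [][](p | ~q)), 0
3. p -> []p, 0
4. [](p | ~q), 0
5. ~[][](p | ~q), 0
6. p | ~q, 0
7. []p, 0
8. p, 0
9. ~q, 0
10. ~[](p | ~q), 1
11. p | ~q, 1
12. p, 1
13. ~q, 1
14. ~(p | ~q), 2
15. ~p, 2
16. q, 2
17. p | ~q, 2
18. p, 2
Accessibility: 0R0, 0R1, 0R2, 1R1, 1R2, 2R2
Branch closes: p and ~p both at 2.
Every branch closes (one shown): unsatisfiable in S4, hence also in S5 (every S5-frame is an S4-frame).
T-tableau for the formula:
1. ~([](p | ~q) -> [][](p | ~q)) & (p -> []p), 0
2. ~([](p | ~q) -> [][](p | ~q)), 0
3. p -> []p, 0
4. [](p | ~q), 0
5. ~[][](p | ~q), 0
6. p | ~q, 0
7. []p, 0
8. p, 0
9. ~q, 0
10. ~[](p | ~q), 1
11. p | ~q, 1
12. p, 1
13. ~q, 1
14. ~(p | ~q), 2
15. ~p, 2
16. q, 2
Accessibility: 0R0, 0R1, 1R1, 1R2, 2R2
Complete open branch: satisfiable in T, hence also in K (this T-model is also a K-model).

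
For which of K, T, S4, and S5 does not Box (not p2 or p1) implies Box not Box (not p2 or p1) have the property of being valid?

S4-tableau for the negation not (not Box (not p2 or p1) implies Box not Box (not p2 or p1)):
1. not (not Box (not p2 or p1) implies Box not Box (not p2 or p1)), w0
2. not Box (not p2 or p1), w0   [neg-implies-rule on 1]
3. not Box not Box (not p2 or p1), w0   [neg-implies-rule on 1]
4. not (not p2 or p1), w1   [neg-Box-rule on 2: fresh world w1, w0Rw1]
5. p2, w1   [neg-or-rule on 4]
6. not p1, w1   [neg-or-rule on 4]
7. Box (not p2 or p1), w2   [neg-Box-rule on 3: fresh world w2, w0Rw2]
8. not p2 or p1, w2   [Box-rule on 7 via w2Rw2]
9. p1, w2   [or-rule on 8 (branches; this branch)]
Accessibility: w0Rw0, w0Rw1, w0Rw2, w1Rw1, w2Rw2
Complete open branch: countermodel on an S4-frame, so not valid in S4, nor in K, T (the same frame is also a K-frame and a T-frame).
S5-tableau for the negation not (not Box (not p2 or p1) implies Box not Box (not p2 or p1)):
1. not (not Box (not p2 or p1) implies Box not Box (not p2 or p1)), w0
2. not Box (not p2 or p1), w0   [neg-implies-rule on 1]
3. not Box not Box (not p2 or p1), w0   [neg-implies-rule on 1]
4. not (not p2 or p1), w1   [neg-Box-rule on 2: fresh world w1, w0Rw1]
5. p2, w1   [neg-or-rule on 4]
6. not p1, w1   [neg-or-rule on 4]
7. Box (not p2 or p1), w2   [neg-Box-rule on 3: fresh world w2, w0Rw2]
8. not p2 or p1, w0   [Box-rule on 7 via w2Rw0]
9. not p2 or p1, w1   [Box-rule on 7 via w2Rw1]
10. not p2 or p1, w2   [Box-rule on 7 via w2Rw2]
11. p1, w0   [or-rule on 8 (branches; this branch)]
12. p1, w1   [or-rule on 9 (branches; this branch)]
Accessibility: w0Rw0, w0Rw1, w0Rw2, w1Rw0, w1Rw1, w1Rw2, w2Rw0, w2Rw1, w2Rw2
Branch closes: p1 and not p1 both at w1.
Every branch closes (one shown): valid in S5.

S5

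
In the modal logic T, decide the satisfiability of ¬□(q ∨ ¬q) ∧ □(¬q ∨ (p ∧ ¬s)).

1. ¬□(q ∨ ¬q) ∧ □(¬q ∨ (p ∧ ¬s)), u
2. ¬□(q ∨ ¬q), u
3. □(¬q ∨ (p ∧ ¬s)), u
4. ¬q ∨ (p ∧ ¬s), u
5. p ∧ ¬s, u
6. p, u
7. ¬s, u
8. ¬(q ∨ ¬q), v
9. ¬q, v
10. q, v
Accessibility: uRu, uRv, vRv
Branch closes: q and ¬q both at v.
(One branch shown.) All branches close.

Unsatisfiable (every branch closes)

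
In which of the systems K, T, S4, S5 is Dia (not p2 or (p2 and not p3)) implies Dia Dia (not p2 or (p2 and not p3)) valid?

K-tableau for the negation not (Dia (not p2 or (p2 and not p3)) implies Dia Dia (not p2 or (p2 and not p3))):
1. not (Dia (not p2 or (p2 and not p3)) implies Dia Dia (not p2 or (p2 and not p3))), 0
2. Dia (not p2 or (p2 and not p3)), 0
3. not Dia Dia (not p2 or (p2 and not p3)), 0
4. not p2 or (p2 and not p3), 1
5. not Dia (not p2 or (p2 and not p3)), 1
6. p2 and not p3, 1
7. p2, 1
8. not p3, 1
Accessibility: 0R1
Complete open branch: countermodel on a K-frame, so not valid in K.
T-tableau for the negation not (Dia (not p2 or (p2 and not p3)) implies Dia Dia (not p2 or (p2 and not p3))):
1. not (Dia (not p2 or (p2 and not p3)) implies Dia Dia (not p2 or (p2 and not p3))), 0
2. Dia (not p2 or (p2 and not p3)), 0
3. not Dia Dia (not p2 or (p2 and not p3)), 0
4. not Dia (not p2 or (p2 and not p3)), 0
5. not (not p2 or (p2 and not p3)), 0
6. p2, 0
7. not (p2 and not p3), 0
8. p3, 0
9. not p2 or (p2 and not p3), 1
10. not Dia (not p2 or (p2 and not p3)), 1
11. not (not p2 or (p2 and not p3)), 1
12. p2, 1
13. not (p2 and not p3), 1
14. p2 and not p3, 1
15. not p3, 1
16. p3, 1
Accessibility: 0R0, 0R1, 1R1
Branch closes: p3 and not p3 both at 1.
Every branch closes (one shown): valid in T, hence also in S4, S5 (every theorem of T is a theorem of S4 and S5).

T, S4, S5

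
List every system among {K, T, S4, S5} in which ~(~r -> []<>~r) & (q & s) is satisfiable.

K, T, S4

S4-tableau for the formula:
1. ~(~r -> []<>~r) & (q & s), u
2. ~(~r -> []<>~r), u
3. q & s, u
4. ~r, u
5. ~[]<>~r, u
6. q, u
7. s, u
8. ~<>~r, v
9. r, v
Accessibility: uRu, uRv, vRv
Complete open branch: satisfiable in S4, hence also in K, T (this S4-model is also a K-model and a T-model).
S5-tableau for the formula:
1. ~(~r -> []<>~r) & (q & s), u
2. ~(~r -> []<>~r), u
3. q & s, u
4. ~r, u
5. ~[]<>~r, u
6. q, u
7. s, u
8. ~<>~r, v
9. r, u
Accessibility: uRu, uRv, vRu, vRv
Branch closes: r and ~r both at u.
Every branch closes (one shown): unsatisfiable in S5.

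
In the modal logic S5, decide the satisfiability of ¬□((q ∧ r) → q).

1. ¬□((q ∧ r) → q), w0
2. ¬((q ∧ r) → q), w1
3. q ∧ r, w1
4. ¬q, w1
5. q, w1
6. r, w1
Accessibility: w0Rw0, w0Rw1, w1Rw0, w1Rw1
Branch closes: q and ¬q both at w1.
All branches of the tableau close; one closing branch shown above.

No, unsatisfiable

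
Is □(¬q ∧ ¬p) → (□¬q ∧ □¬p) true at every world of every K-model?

Valid in K

Tableau for the negation ¬(□(¬q ∧ ¬p) → (□¬q ∧ □¬p)):
1. ¬(□(¬q ∧ ¬p) → (□¬q ∧ □¬p)), w0
2. □(¬q ∧ ¬p), w0   [¬→-rule on 1]
3. ¬(□¬q ∧ □¬p), w0   [¬→-rule on 1]
4. ¬□¬p, w0   [¬∧-rule on 3 (branches; this branch)]
5. p, w1   [¬□-rule on 4: fresh world w1, w0Rw1]
6. ¬q ∧ ¬p, w1   [□-rule on 2 via w0Rw1]
7. ¬q, w1   [∧-rule on 6]
8. ¬p, w1   [∧-rule on 6]
Accessibility: w0Rw1
Branch closes: p and ¬p both at w1.
Every branch of the negation's tableau closes; the branch above is one of them.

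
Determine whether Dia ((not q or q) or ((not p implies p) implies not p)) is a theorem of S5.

Tableau for the negation not Dia ((not q or q) or ((not p implies p) implies not p)):
1. not Dia ((not q or q) or ((not p implies p) implies not p)), u
2. not ((not q or q) or ((not p implies p) implies not p)), u
3. not (not q or q), u
4. not ((not p implies p) implies not p), u
5. q, u
6. not q, u
Accessibility: uRu
Branch closes: q and not q both at u.
All branches of the negation close; one closing branch shown above.

Valid in S5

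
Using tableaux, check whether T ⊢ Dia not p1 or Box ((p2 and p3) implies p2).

Valid

Tableau for the negation not (Dia not p1 or Box ((p2 and p3) implies p2)):
1. not (Dia not p1 or Box ((p2 and p3) implies p2)), w0
2. not Dia not p1, w0   [neg-or-rule on 1]
3. not Box ((p2 and p3) implies p2), w0   [neg-or-rule on 1]
4. p1, w0   [neg-Dia-rule on 2 via w0Rw0]
5. not ((p2 and p3) implies p2), w1   [neg-Box-rule on 3: fresh world w1, w0Rw1]
6. p2 and p3, w1   [neg-implies-rule on 5]
7. not p2, w1   [neg-implies-rule on 5]
8. p2, w1   [and-rule on 6]
9. p3, w1   [and-rule on 6]
Accessibility: w0Rw0, w0Rw1, w1Rw1
Branch closes: p2 and not p2 both at w1.
Every branch of the negation's tableau closes; the branch above is one of them.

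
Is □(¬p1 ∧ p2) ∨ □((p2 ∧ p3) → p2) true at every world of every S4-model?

Tableau for the negation ¬(□(¬p1 ∧ p2) ∨ □((p2 ∧ p3) → p2)):
1. ¬(□(¬p1 ∧ p2) ∨ □((p2 ∧ p3) → p2)), w0
2. ¬□(¬p1 ∧ p2), w0   [¬∨-rule on 1]
3. ¬□((p2 ∧ p3) → p2), w0   [¬∨-rule on 1]
4. ¬(¬p1 ∧ p2), w1   [¬□-rule on 2: fresh world w1, w0Rw1]
5. ¬p2, w1   [¬∧-rule on 4 (branches; this branch)]
6. ¬((p2 ∧ p3) → p2), w2   [¬□-rule on 3: fresh world w2, w0Rw2]
7. p2 ∧ p3, w2   [¬→-rule on 6]
8. ¬p2, w2   [¬→-rule on 6]
9. p2, w2   [∧-rule on 7]
10. p3, w2   [∧-rule on 7]
Accessibility: w0Rw0, w0Rw1, w0Rw2, w1Rw1, w2Rw2
Branch closes: p2 and ¬p2 both at w2.
All branches of the negation close; one closing branch shown above.

Valid in S4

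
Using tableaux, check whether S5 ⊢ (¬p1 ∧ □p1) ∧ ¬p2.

Not valid

Tableau for the negation ¬((¬p1 ∧ □p1) ∧ ¬p2):
1. ¬((¬p1 ∧ □p1) ∧ ¬p2), 0
2. p2, 0
Accessibility: 0R0
The negation has an open branch (countermodel exists).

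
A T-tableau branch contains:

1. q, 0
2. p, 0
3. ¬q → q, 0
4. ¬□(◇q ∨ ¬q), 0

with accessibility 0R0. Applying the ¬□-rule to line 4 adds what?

a fresh world 1 with 0R1, and ¬(◇q ∨ ¬q) at 1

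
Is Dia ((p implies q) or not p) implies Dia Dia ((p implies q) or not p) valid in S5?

Valid

Tableau for the negation not (Dia ((p implies q) or not p) implies Dia Dia ((p implies q) or not p)):
1. not (Dia ((p implies q) or not p) implies Dia Dia ((p implies q) or not p)), w0
2. Dia ((p implies q) or not p), w0   [neg-implies-rule on 1]
3. not Dia Dia ((p implies q) or not p), w0   [neg-implies-rule on 1]
4. not Dia ((p implies q) or not p), w0   [neg-Dia-rule on 3 via w0Rw0]
5. not ((p implies q) or not p), w0   [neg-Dia-rule on 4 via w0Rw0]
6. not (p implies q), w0   [neg-or-rule on 5]
7. p, w0   [neg-or-rule on 5]
8. not q, w0   [neg-implies-rule on 6]
9. (p implies q) or not p, w1   [Dia-rule on 2: fresh world w1, w0Rw1]
10. not Dia ((p implies q) or not p), w1   [neg-Dia-rule on 3 via w0Rw1]
11. not ((p implies q) or not p), w1   [neg-Dia-rule on 4 via w0Rw1]
12. not (p implies q), w1   [neg-or-rule on 11]
13. p, w1   [neg-or-rule on 11]
14. not q, w1   [neg-implies-rule on 12]
15. p implies q, w1   [or-rule on 9 (branches; this branch)]
16. q, w1   [implies-rule on 15 (branches; this branch)]
Accessibility: w0Rw0, w0Rw1, w1Rw0, w1Rw1
Branch closes: q and not q both at w1.
All branches of the negation close; one closing branch shown above.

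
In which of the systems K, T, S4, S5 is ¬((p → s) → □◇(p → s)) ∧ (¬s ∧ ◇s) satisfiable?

K, T, S4

S5-tableau for the formula:
1. ¬((p → s) → □◇(p → s)) ∧ (¬s ∧ ◇s), w0
2. ¬((p → s) → □◇(p → s)), w0
3. ¬s ∧ ◇s, w0
4. p → s, w0
5. ¬□◇(p → s), w0
6. ¬s, w0
7. ◇s, w0
8. ¬p, w0
9. ¬◇(p → s), w1
10. ¬(p → s), w0
11. p, w0
Accessibility: w0Rw0, w0Rw1, w1Rw0, w1Rw1
Branch closes: p and ¬p both at w0.
Every branch closes (one shown): unsatisfiable in S5.
S4-tableau for the formula:
1. ¬((p → s) → □◇(p → s)) ∧ (¬s ∧ ◇s), w0
2. ¬((p → s) → □◇(p → s)), w0
3. ¬s ∧ ◇s, w0
4. p → s, w0
5. ¬□◇(p → s), w0
6. ¬s, w0
7. ◇s, w0
8. ¬p, w0
9. ¬◇(p → s), w1
10. ¬(p → s), w1
11. p, w1
12. ¬s, w1
13. s, w2
Accessibility: w0Rw0, w0Rw1, w0Rw2, w1Rw1, w2Rw2
Complete open branch: satisfiable in S4, hence also in K, T (this S4-model is also a K-model and a T-model).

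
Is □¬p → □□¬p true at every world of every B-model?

Tableau for the negation ¬(□¬p → □□¬p):
1. ¬(□¬p → □□¬p), u
2. □¬p, u   [¬→-rule on 1]
3. ¬□□¬p, u   [¬→-rule on 1]
4. ¬p, u   [□-rule on 2 via uRu]
5. ¬□¬p, v   [¬□-rule on 3: fresh world v, uRv]
6. ¬p, v   [□-rule on 2 via uRv]
7. p, w   [¬□-rule on 5: fresh world w, vRw]
Accessibility: uRu, uRv, vRu, vRv, vRw, wRv, wRw
The negation has an open branch (countermodel exists).

No, not valid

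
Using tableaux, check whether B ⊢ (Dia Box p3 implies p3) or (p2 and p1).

Tableau for the negation not ((Dia Box p3 implies p3) or (p2 and p1)):
1. not ((Dia Box p3 implies p3) or (p2 and p1)), 0
2. not (Dia Box p3 implies p3), 0
3. not (p2 and p1), 0
4. Dia Box p3, 0
5. not p3, 0
6. not p1, 0
7. Box p3, 1
8. p3, 0
Accessibility: 0R0, 0R1, 1R0, 1R1
Branch closes: p3 and not p3 both at 0.
Every branch of the negation's tableau closes; the branch above is one of them.

Yes, valid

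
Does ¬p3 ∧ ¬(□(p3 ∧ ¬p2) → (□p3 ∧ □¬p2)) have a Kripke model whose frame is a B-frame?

1. ¬p3 ∧ ¬(□(p3 ∧ ¬p2) → (□p3 ∧ □¬p2)), w0
2. ¬p3, w0   [∧-rule on 1]
3. ¬(□(p3 ∧ ¬p2) → (□p3 ∧ □¬p2)), w0   [∧-rule on 1]
4. □(p3 ∧ ¬p2), w0   [¬→-rule on 3]
5. ¬(□p3 ∧ □¬p2), w0   [¬→-rule on 3]
6. p3 ∧ ¬p2, w0   [□-rule on 4 via w0Rw0]
7. p3, w0   [∧-rule on 6]
8. ¬p2, w0   [∧-rule on 6]
Accessibility: w0Rw0
Branch closes: p3 and ¬p3 both at w0.
All branches of the tableau close; one closing branch shown above.

No, unsatisfiable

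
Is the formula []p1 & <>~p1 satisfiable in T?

1. []p1 & <>~p1, w0
2. []p1, w0
3. <>~p1, w0
4. p1, w0
5. ~p1, w1
6. p1, w1
Accessibility: w0Rw0, w0Rw1, w1Rw1
Branch closes: p1 and ~p1 both at w1.
All branches of the tableau close; one closing branch shown above.

Unsatisfiable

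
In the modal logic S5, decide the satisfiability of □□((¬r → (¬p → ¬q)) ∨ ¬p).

1. □□((¬r → (¬p → ¬q)) ∨ ¬p), 0
2. □((¬r → (¬p → ¬q)) ∨ ¬p), 0
3. (¬r → (¬p → ¬q)) ∨ ¬p, 0
4. ¬p, 0
Accessibility: 0R0

Yes, satisfiable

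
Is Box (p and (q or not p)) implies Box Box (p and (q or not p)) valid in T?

Tableau for the negation not (Box (p and (q or not p)) implies Box Box (p and (q or not p))):
1. not (Box (p and (q or not p)) implies Box Box (p and (q or not p))), u
2. Box (p and (q or not p)), u
3. not Box Box (p and (q or not p)), u
4. p and (q or not p), u
5. p, u
6. q or not p, u
7. q, u
8. not Box (p and (q or not p)), v
9. p and (q or not p), v
10. p, v
11. q or not p, v
12. q, v
13. not (p and (q or not p)), w
14. not (q or not p), w
15. not q, w
16. p, w
Accessibility: uRu, uRv, vRv, vRw, wRw
The negation has an open branch (countermodel exists).

Invalid (countermodel exists)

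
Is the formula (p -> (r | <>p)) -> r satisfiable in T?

Satisfiable

1. (p -> (r | <>p)) -> r, u
2. r, u
Accessibility: uRu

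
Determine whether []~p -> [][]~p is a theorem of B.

No, not valid

Tableau for the negation ~([]~p -> [][]~p):
1. ~([]~p -> [][]~p), w0
2. []~p, w0   [~->-rule on 1]
3. ~[][]~p, w0   [~->-rule on 1]
4. ~p, w0   [[]-rule on 2 via w0Rw0]
5. ~[]~p, w1   [~[]-rule on 3: fresh world w1, w0Rw1]
6. ~p, w1   [[]-rule on 2 via w0Rw1]
7. p, w2   [~[]-rule on 5: fresh world w2, w1Rw2]
Accessibility: w0Rw0, w0Rw1, w1Rw0, w1Rw1, w1Rw2, w2Rw1, w2Rw2
The negation has an open branch (countermodel exists).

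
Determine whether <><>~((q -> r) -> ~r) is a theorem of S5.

Tableau for the negation ~<><>~((q -> r) -> ~r):
1. ~<><>~((q -> r) -> ~r), 0
2. ~<>~((q -> r) -> ~r), 0   [~<>-rule on 1 via 0R0]
3. (q -> r) -> ~r, 0   [~<>-rule on 2 via 0R0]
4. ~r, 0   [->-rule on 3 (branches; this branch)]
Accessibility: 0R0
The negation has an open branch (countermodel exists).

Not valid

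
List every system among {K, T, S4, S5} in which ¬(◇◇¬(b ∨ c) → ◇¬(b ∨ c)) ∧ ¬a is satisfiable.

T-tableau for the formula:
1. ¬(◇◇¬(b ∨ c) → ◇¬(b ∨ c)) ∧ ¬a, u
2. ¬(◇◇¬(b ∨ c) → ◇¬(b ∨ c)), u
3. ¬a, u
4. ◇◇¬(b ∨ c), u
5. ¬◇¬(b ∨ c), u
6. b ∨ c, u
7. c, u
8. ◇¬(b ∨ c), v
9. b ∨ c, v
10. c, v
11. ¬(b ∨ c), w
12. ¬b, w
13. ¬c, w
Accessibility: uRu, uRv, vRv, vRw, wRw
Complete open branch: satisfiable in T, hence also in K (this T-model is also a K-model).
S4-tableau for the formula:
1. ¬(◇◇¬(b ∨ c) → ◇¬(b ∨ c)) ∧ ¬a, u
2. ¬(◇◇¬(b ∨ c) → ◇¬(b ∨ c)), u
3. ¬a, u
4. ◇◇¬(b ∨ c), u
5. ¬◇¬(b ∨ c), u
6. b ∨ c, u
7. c, u
8. ◇¬(b ∨ c), v
9. b ∨ c, v
10. c, v
11. ¬(b ∨ c), w
12. ¬b, w
13. ¬c, w
14. b ∨ c, w
15. c, w
Accessibility: uRu, uRv, uRw, vRv, vRw, wRw
Branch closes: c and ¬c both at w.
Every branch closes (one shown): unsatisfiable in S4, hence also in S5 (every S5-frame is an S4-frame).

K, T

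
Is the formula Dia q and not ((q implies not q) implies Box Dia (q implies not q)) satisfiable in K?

Satisfiable

1. Dia q and not ((q implies not q) implies Box Dia (q implies not q)), w0
2. Dia q, w0
3. not ((q implies not q) implies Box Dia (q implies not q)), w0
4. q implies not q, w0
5. not Box Dia (q implies not q), w0
6. not q, w0
7. q, w1
8. not Dia (q implies not q), w2
Accessibility: w0Rw1, w0Rw2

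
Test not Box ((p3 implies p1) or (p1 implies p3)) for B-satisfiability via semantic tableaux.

No, unsatisfiable

1. not Box ((p3 implies p1) or (p1 implies p3)), 0
2. not ((p3 implies p1) or (p1 implies p3)), 1
3. not (p3 implies p1), 1
4. not (p1 implies p3), 1
5. p3, 1
6. not p1, 1
7. p1, 1
8. not p3, 1
Accessibility: 0R0, 0R1, 1R0, 1R1
Branch closes: p1 and not p1 both at 1.
Every branch closes; the branch above is one of them.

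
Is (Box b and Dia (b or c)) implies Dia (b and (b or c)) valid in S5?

Tableau for the negation not ((Box b and Dia (b or c)) implies Dia (b and (b or c))):
1. not ((Box b and Dia (b or c)) implies Dia (b and (b or c))), u
2. Box b and Dia (b or c), u   [neg-implies-rule on 1]
3. not Dia (b and (b or c)), u   [neg-implies-rule on 1]
4. Box b, u   [and-rule on 2]
5. Dia (b or c), u   [and-rule on 2]
6. not (b and (b or c)), u   [neg-Dia-rule on 3 via uRu]
7. b, u   [Box-rule on 4 via uRu]
8. not (b or c), u   [neg-and-rule on 6 (branches; this branch)]
9. not b, u   [neg-or-rule on 8]
10. not c, u   [neg-or-rule on 8]
Accessibility: uRu
Branch closes: b and not b both at u.
All branches of the negation close; one closing branch shown above.

Valid in S5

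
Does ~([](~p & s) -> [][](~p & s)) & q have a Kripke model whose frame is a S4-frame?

Unsatisfiable

1. ~([](~p & s) -> [][](~p & s)) & q, 0
2. ~([](~p & s) -> [][](~p & s)), 0
3. q, 0
4. [](~p & s), 0
5. ~[][](~p & s), 0
6. ~p & s, 0
7. ~p, 0
8. s, 0
9. ~[](~p & s), 1
10. ~p & s, 1
11. ~p, 1
12. s, 1
13. ~(~p & s), 2
14. ~p & s, 2
15. ~p, 2
16. s, 2
17. ~s, 2
Accessibility: 0R0, 0R1, 0R2, 1R1, 1R2, 2R2
Branch closes: s and ~s both at 2.
Every branch closes; the branch above is one of them.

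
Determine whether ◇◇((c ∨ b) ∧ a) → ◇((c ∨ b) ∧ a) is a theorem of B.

Tableau for the negation ¬(◇◇((c ∨ b) ∧ a) → ◇((c ∨ b) ∧ a)):
1. ¬(◇◇((c ∨ b) ∧ a) → ◇((c ∨ b) ∧ a)), w0
2. ◇◇((c ∨ b) ∧ a), w0
3. ¬◇((c ∨ b) ∧ a), w0
4. ¬((c ∨ b) ∧ a), w0
5. ¬a, w0
6. ◇((c ∨ b) ∧ a), w1
7. ¬((c ∨ b) ∧ a), w1
8. ¬a, w1
9. (c ∨ b) ∧ a, w2
10. c ∨ b, w2
11. a, w2
12. b, w2
Accessibility: w0Rw0, w0Rw1, w1Rw0, w1Rw1, w1Rw2, w2Rw1, w2Rw2
The negation has an open branch (countermodel exists).

No, not valid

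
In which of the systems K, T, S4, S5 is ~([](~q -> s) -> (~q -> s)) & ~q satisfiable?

K-tableau for the formula:
1. ~([](~q -> s) -> (~q -> s)) & ~q, w0
2. ~([](~q -> s) -> (~q -> s)), w0
3. ~q, w0
4. [](~q -> s), w0
5. ~(~q -> s), w0
6. ~s, w0
Complete open branch: satisfiable in K.
T-tableau for the formula:
1. ~([](~q -> s) -> (~q -> s)) & ~q, w0
2. ~([](~q -> s) -> (~q -> s)), w0
3. ~q, w0
4. [](~q -> s), w0
5. ~(~q -> s), w0
6. ~s, w0
7. ~q -> s, w0
8. s, w0
Accessibility: w0Rw0
Branch closes: s and ~s both at w0.
Every branch closes (one shown): unsatisfiable in T, hence also in S4, S5 (every S4/S5-frame is a T-frame).

K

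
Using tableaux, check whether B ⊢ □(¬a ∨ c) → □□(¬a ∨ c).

Not valid

Tableau for the negation ¬(□(¬a ∨ c) → □□(¬a ∨ c)):
1. ¬(□(¬a ∨ c) → □□(¬a ∨ c)), u
2. □(¬a ∨ c), u
3. ¬□□(¬a ∨ c), u
4. ¬a ∨ c, u
5. c, u
6. ¬□(¬a ∨ c), v
7. ¬a ∨ c, v
8. c, v
9. ¬(¬a ∨ c), w
10. a, w
11. ¬c, w
Accessibility: uRu, uRv, vRu, vRv, vRw, wRv, wRw
The negation has an open branch (countermodel exists).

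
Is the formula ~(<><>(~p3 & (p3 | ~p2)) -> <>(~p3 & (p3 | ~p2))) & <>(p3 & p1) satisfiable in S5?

1. ~(<><>(~p3 & (p3 | ~p2)) -> <>(~p3 & (p3 | ~p2))) & <>(p3 & p1), u
2. ~(<><>(~p3 & (p3 | ~p2)) -> <>(~p3 & (p3 | ~p2))), u
3. <>(p3 & p1), u
4. <><>(~p3 & (p3 | ~p2)), u
5. ~<>(~p3 & (p3 | ~p2)), u
6. ~(~p3 & (p3 | ~p2)), u
7. ~(p3 | ~p2), u
8. ~p3, u
9. p2, u
10. p3 & p1, v
11. p3, v
12. p1, v
13. ~(~p3 & (p3 | ~p2)), v
14. <>(~p3 & (p3 | ~p2)), w
15. ~(~p3 & (p3 | ~p2)), w
16. ~(p3 | ~p2), w
17. ~p3, w
18. p2, w
19. ~p3 & (p3 | ~p2), x
20. ~p3, x
21. p3 | ~p2, x
22. ~(~p3 & (p3 | ~p2)), x
23. ~p2, x
24. ~(p3 | ~p2), x
25. p2, x
Accessibility: uRu, uRv, uRw, uRx, vRu, vRv, vRw, vRx, wRu, wRv, wRw, wRx, xRu, xRv, xRw, xRx
Branch closes: p2 and ~p2 both at x.
Every branch closes; the branch above is one of them.

No, unsatisfiable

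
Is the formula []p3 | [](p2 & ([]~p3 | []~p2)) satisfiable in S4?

1. []p3 | [](p2 & ([]~p3 | []~p2)), w0
2. [](p2 & ([]~p3 | []~p2)), w0
3. p2 & ([]~p3 | []~p2), w0
4. p2, w0
5. []~p3 | []~p2, w0
6. []~p3, w0
7. ~p3, w0
Accessibility: w0Rw0

Satisfiable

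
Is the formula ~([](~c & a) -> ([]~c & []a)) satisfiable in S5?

Unsatisfiable (every branch closes)

1. ~([](~c & a) -> ([]~c & []a)), w0
2. [](~c & a), w0
3. ~([]~c & []a), w0
4. ~c & a, w0
5. ~c, w0
6. a, w0
7. ~[]a, w0
8. ~a, w1
9. ~c & a, w1
10. ~c, w1
11. a, w1
Accessibility: w0Rw0, w0Rw1, w1Rw0, w1Rw1
Branch closes: a and ~a both at w1.
(One branch shown.) All branches close.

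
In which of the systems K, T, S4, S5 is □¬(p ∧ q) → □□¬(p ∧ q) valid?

S4, S5

T-tableau for the negation ¬(□¬(p ∧ q) → □□¬(p ∧ q)):
1. ¬(□¬(p ∧ q) → □□¬(p ∧ q)), w0
2. □¬(p ∧ q), w0
3. ¬□□¬(p ∧ q), w0
4. ¬(p ∧ q), w0
5. ¬q, w0
6. ¬□¬(p ∧ q), w1
7. ¬(p ∧ q), w1
8. ¬q, w1
9. p ∧ q, w2
10. p, w2
11. q, w2
Accessibility: w0Rw0, w0Rw1, w1Rw1, w1Rw2, w2Rw2
Complete open branch: countermodel on a T-frame, so not valid in T, nor in K (the same frame is also a K-frame).
S4-tableau for the negation ¬(□¬(p ∧ q) → □□¬(p ∧ q)):
1. ¬(□¬(p ∧ q) → □□¬(p ∧ q)), w0
2. □¬(p ∧ q), w0
3. ¬□□¬(p ∧ q), w0
4. ¬(p ∧ q), w0
5. ¬q, w0
6. ¬□¬(p ∧ q), w1
7. ¬(p ∧ q), w1
8. ¬q, w1
9. p ∧ q, w2
10. p, w2
11. q, w2
12. ¬(p ∧ q), w2
13. ¬q, w2
Accessibility: w0Rw0, w0Rw1, w0Rw2, w1Rw1, w1Rw2, w2Rw2
Branch closes: q and ¬q both at w2.
Every branch closes (one shown): valid in S4, hence also in S5 (every theorem of S4 is a theorem of S5).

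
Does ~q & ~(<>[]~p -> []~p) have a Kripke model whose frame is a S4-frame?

1. ~q & ~(<>[]~p -> []~p), w0
2. ~q, w0
3. ~(<>[]~p -> []~p), w0
4. <>[]~p, w0
5. ~[]~p, w0
6. []~p, w1
7. ~p, w1
8. p, w2
Accessibility: w0Rw0, w0Rw1, w0Rw2, w1Rw1, w2Rw2

Satisfiable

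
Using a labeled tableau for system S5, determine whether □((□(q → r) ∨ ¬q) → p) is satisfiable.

Satisfiable (open branch found)

1. □((□(q → r) ∨ ¬q) → p), u
2. (□(q → r) ∨ ¬q) → p, u
3. p, u
Accessibility: uRu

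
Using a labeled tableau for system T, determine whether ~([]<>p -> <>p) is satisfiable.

No, unsatisfiable

1. ~([]<>p -> <>p), 0
2. []<>p, 0
3. ~<>p, 0
4. <>p, 0
5. ~p, 0
6. p, 1
7. <>p, 1
8. ~p, 1
Accessibility: 0R0, 0R1, 1R1
Branch closes: p and ~p both at 1.
Every branch closes; the branch above is one of them.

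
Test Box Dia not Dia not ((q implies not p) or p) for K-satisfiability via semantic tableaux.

1. Box Dia not Dia not ((q implies not p) or p), u

Satisfiable (open branch found)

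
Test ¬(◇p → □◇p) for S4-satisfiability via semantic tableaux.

1. ¬(◇p → □◇p), u
2. ◇p, u
3. ¬□◇p, u
4. p, v
5. ¬◇p, w
6. ¬p, w
Accessibility: uRu, uRv, uRw, vRv, wRw

Satisfiable (open branch found)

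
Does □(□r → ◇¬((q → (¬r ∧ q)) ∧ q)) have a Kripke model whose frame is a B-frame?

1. □(□r → ◇¬((q → (¬r ∧ q)) ∧ q)), u
2. □r → ◇¬((q → (¬r ∧ q)) ∧ q), u
3. ◇¬((q → (¬r ∧ q)) ∧ q), u
4. ¬((q → (¬r ∧ q)) ∧ q), v
5. □r → ◇¬((q → (¬r ∧ q)) ∧ q), v
6. ¬q, v
7. ◇¬((q → (¬r ∧ q)) ∧ q), v
8. ¬((q → (¬r ∧ q)) ∧ q), w
9. ¬q, w
Accessibility: uRu, uRv, vRu, vRv, vRw, wRv, wRw

Satisfiable (open branch found)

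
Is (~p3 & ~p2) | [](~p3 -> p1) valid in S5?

Tableau for the negation ~((~p3 & ~p2) | [](~p3 -> p1)):
1. ~((~p3 & ~p2) | [](~p3 -> p1)), u
2. ~(~p3 & ~p2), u   [~|-rule on 1]
3. ~[](~p3 -> p1), u   [~|-rule on 1]
4. p2, u   [~&-rule on 2 (branches; this branch)]
5. ~(~p3 -> p1), v   [~[]-rule on 3: fresh world v, uRv]
6. ~p3, v   [~->-rule on 5]
7. ~p1, v   [~->-rule on 5]
Accessibility: uRu, uRv, vRu, vRv
The negation has an open branch (countermodel exists).

No, not valid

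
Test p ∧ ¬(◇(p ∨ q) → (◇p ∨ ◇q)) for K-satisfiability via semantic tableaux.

1. p ∧ ¬(◇(p ∨ q) → (◇p ∨ ◇q)), 0
2. p, 0
3. ¬(◇(p ∨ q) → (◇p ∨ ◇q)), 0
4. ◇(p ∨ q), 0
5. ¬(◇p ∨ ◇q), 0
6. ¬◇p, 0
7. ¬◇q, 0
8. p ∨ q, 1
9. ¬p, 1
10. ¬q, 1
11. q, 1
Accessibility: 0R1
Branch closes: q and ¬q both at 1.
(One branch shown.) All branches close.

Unsatisfiable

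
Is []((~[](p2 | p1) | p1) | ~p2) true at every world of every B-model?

Invalid (countermodel exists)

Tableau for the negation ~[]((~[](p2 | p1) | p1) | ~p2):
1. ~[]((~[](p2 | p1) | p1) | ~p2), 0
2. ~((~[](p2 | p1) | p1) | ~p2), 1   [~[]-rule on 1: fresh world 1, 0R1]
3. ~(~[](p2 | p1) | p1), 1   [~|-rule on 2]
4. p2, 1   [~|-rule on 2]
5. [](p2 | p1), 1   [~|-rule on 3]
6. ~p1, 1   [~|-rule on 3]
7. p2 | p1, 0   [[]-rule on 5 via 1R0]
8. p2 | p1, 1   [[]-rule on 5 via 1R1]
9. p1, 0   [|-rule on 7 (branches; this branch)]
Accessibility: 0R0, 0R1, 1R0, 1R1
The negation has an open branch (countermodel exists).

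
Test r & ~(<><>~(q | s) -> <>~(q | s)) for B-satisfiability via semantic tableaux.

1. r & ~(<><>~(q | s) -> <>~(q | s)), 0
2. r, 0   [&-rule on 1]
3. ~(<><>~(q | s) -> <>~(q | s)), 0   [&-rule on 1]
4. <><>~(q | s), 0   [~->-rule on 3]
5. ~<>~(q | s), 0   [~->-rule on 3]
6. q | s, 0   [~<>-rule on 5 via 0R0]
7. s, 0   [|-rule on 6 (branches; this branch)]
8. <>~(q | s), 1   [<>-rule on 4: fresh world 1, 0R1]
9. q | s, 1   [~<>-rule on 5 via 0R1]
10. s, 1   [|-rule on 9 (branches; this branch)]
11. ~(q | s), 2   [<>-rule on 8: fresh world 2, 1R2]
12. ~q, 2   [~|-rule on 11]
13. ~s, 2   [~|-rule on 11]
Accessibility: 0R0, 0R1, 1R0, 1R1, 1R2, 2R1, 2R2

Satisfiable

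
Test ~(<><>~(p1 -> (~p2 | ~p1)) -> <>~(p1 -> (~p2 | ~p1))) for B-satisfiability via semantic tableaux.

Satisfiable

1. ~(<><>~(p1 -> (~p2 | ~p1)) -> <>~(p1 -> (~p2 | ~p1))), u
2. <><>~(p1 -> (~p2 | ~p1)), u   [~->-rule on 1]
3. ~<>~(p1 -> (~p2 | ~p1)), u   [~->-rule on 1]
4. p1 -> (~p2 | ~p1), u   [~<>-rule on 3 via uRu]
5. ~p2 | ~p1, u   [->-rule on 4 (branches; this branch)]
6. ~p1, u   [|-rule on 5 (branches; this branch)]
7. <>~(p1 -> (~p2 | ~p1)), v   [<>-rule on 2: fresh world v, uRv]
8. p1 -> (~p2 | ~p1), v   [~<>-rule on 3 via uRv]
9. ~p2 | ~p1, v   [->-rule on 8 (branches; this branch)]
10. ~p1, v   [|-rule on 9 (branches; this branch)]
11. ~(p1 -> (~p2 | ~p1)), w   [<>-rule on 7: fresh world w, vRw]
12. p1, w   [~->-rule on 11]
13. ~(~p2 | ~p1), w   [~->-rule on 11]
14. p2, w   [~|-rule on 13]
Accessibility: uRu, uRv, vRu, vRv, vRw, wRv, wRw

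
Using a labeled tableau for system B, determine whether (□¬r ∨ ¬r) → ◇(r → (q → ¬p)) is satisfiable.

Yes, satisfiable

1. (□¬r ∨ ¬r) → ◇(r → (q → ¬p)), w0
2. ◇(r → (q → ¬p)), w0
3. r → (q → ¬p), w1
4. q → ¬p, w1
5. ¬p, w1
Accessibility: w0Rw0, w0Rw1, w1Rw0, w1Rw1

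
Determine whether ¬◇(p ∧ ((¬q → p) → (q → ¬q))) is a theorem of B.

Tableau for the negation ◇(p ∧ ((¬q → p) → (q → ¬q))):
1. ◇(p ∧ ((¬q → p) → (q → ¬q))), 0
2. p ∧ ((¬q → p) → (q → ¬q)), 1   [◇-rule on 1: fresh world 1, 0R1]
3. p, 1   [∧-rule on 2]
4. (¬q → p) → (q → ¬q), 1   [∧-rule on 2]
5. q → ¬q, 1   [→-rule on 4 (branches; this branch)]
6. ¬q, 1   [→-rule on 5 (branches; this branch)]
Accessibility: 0R0, 0R1, 1R0, 1R1
The negation has an open branch (countermodel exists).

Invalid (countermodel exists)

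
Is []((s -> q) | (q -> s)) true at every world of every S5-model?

Yes, valid

Tableau for the negation ~[]((s -> q) | (q -> s)):
1. ~[]((s -> q) | (q -> s)), u
2. ~((s -> q) | (q -> s)), v
3. ~(s -> q), v
4. ~(q -> s), v
5. s, v
6. ~q, v
7. q, v
8. ~s, v
Accessibility: uRu, uRv, vRu, vRv
Branch closes: q and ~q both at v.
All branches of the negation close; one closing branch shown above.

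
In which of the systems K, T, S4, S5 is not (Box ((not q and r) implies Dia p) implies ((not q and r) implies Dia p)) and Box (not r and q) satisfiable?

K-tableau for the formula:
1. not (Box ((not q and r) implies Dia p) implies ((not q and r) implies Dia p)) and Box (not r and q), 0
2. not (Box ((not q and r) implies Dia p) implies ((not q and r) implies Dia p)), 0
3. Box (not r and q), 0
4. Box ((not q and r) implies Dia p), 0
5. not ((not q and r) implies Dia p), 0
6. not q and r, 0
7. not Dia p, 0
8. not q, 0
9. r, 0
Complete open branch: satisfiable in K.
T-tableau for the formula:
1. not (Box ((not q and r) implies Dia p) implies ((not q and r) implies Dia p)) and Box (not r and q), 0
2. not (Box ((not q and r) implies Dia p) implies ((not q and r) implies Dia p)), 0
3. Box (not r and q), 0
4. Box ((not q and r) implies Dia p), 0
5. not ((not q and r) implies Dia p), 0
6. not q and r, 0
7. not Dia p, 0
8. not q, 0
9. r, 0
10. not r and q, 0
11. not r, 0
12. q, 0
Accessibility: 0R0
Branch closes: r and not r both at 0.
Every branch closes (one shown): unsatisfiable in T, hence also in S4, S5 (every S4/S5-frame is a T-frame).

K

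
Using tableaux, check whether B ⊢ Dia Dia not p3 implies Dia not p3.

Invalid (countermodel exists)

Tableau for the negation not (Dia Dia not p3 implies Dia not p3):
1. not (Dia Dia not p3 implies Dia not p3), u
2. Dia Dia not p3, u   [neg-implies-rule on 1]
3. not Dia not p3, u   [neg-implies-rule on 1]
4. p3, u   [neg-Dia-rule on 3 via uRu]
5. Dia not p3, v   [Dia-rule on 2: fresh world v, uRv]
6. p3, v   [neg-Dia-rule on 3 via uRv]
7. not p3, w   [Dia-rule on 5: fresh world w, vRw]
Accessibility: uRu, uRv, vRu, vRv, vRw, wRv, wRw
The negation has an open branch (countermodel exists).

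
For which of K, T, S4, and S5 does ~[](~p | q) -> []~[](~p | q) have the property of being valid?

S5

S4-tableau for the negation ~(~[](~p | q) -> []~[](~p | q)):
1. ~(~[](~p | q) -> []~[](~p | q)), w0
2. ~[](~p | q), w0   [~->-rule on 1]
3. ~[]~[](~p | q), w0   [~->-rule on 1]
4. ~(~p | q), w1   [~[]-rule on 2: fresh world w1, w0Rw1]
5. p, w1   [~|-rule on 4]
6. ~q, w1   [~|-rule on 4]
7. [](~p | q), w2   [~[]-rule on 3: fresh world w2, w0Rw2]
8. ~p | q, w2   [[]-rule on 7 via w2Rw2]
9. q, w2   [|-rule on 8 (branches; this branch)]
Accessibility: w0Rw0, w0Rw1, w0Rw2, w1Rw1, w2Rw2
Complete open branch: countermodel on an S4-frame, so not valid in S4, nor in K, T (the same frame is also a K-frame and a T-frame).
S5-tableau for the negation ~(~[](~p | q) -> []~[](~p | q)):
1. ~(~[](~p | q) -> []~[](~p | q)), w0
2. ~[](~p | q), w0   [~->-rule on 1]
3. ~[]~[](~p | q), w0   [~->-rule on 1]
4. ~(~p | q), w1   [~[]-rule on 2: fresh world w1, w0Rw1]
5. p, w1   [~|-rule on 4]
6. ~q, w1   [~|-rule on 4]
7. [](~p | q), w2   [~[]-rule on 3: fresh world w2, w0Rw2]
8. ~p | q, w0   [[]-rule on 7 via w2Rw0]
9. ~p | q, w1   [[]-rule on 7 via w2Rw1]
10. ~p | q, w2   [[]-rule on 7 via w2Rw2]
11. q, w0   [|-rule on 8 (branches; this branch)]
12. q, w1   [|-rule on 9 (branches; this branch)]
Accessibility: w0Rw0, w0Rw1, w0Rw2, w1Rw0, w1Rw1, w1Rw2, w2Rw0, w2Rw1, w2Rw2
Branch closes: q and ~q both at w1.
Every branch closes (one shown): valid in S5.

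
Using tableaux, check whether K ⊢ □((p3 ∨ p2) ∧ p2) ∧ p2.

Not valid

Tableau for the negation ¬(□((p3 ∨ p2) ∧ p2) ∧ p2):
1. ¬(□((p3 ∨ p2) ∧ p2) ∧ p2), 0
2. ¬p2, 0
The negation has an open branch (countermodel exists).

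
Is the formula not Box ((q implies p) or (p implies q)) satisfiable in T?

Unsatisfiable

1. not Box ((q implies p) or (p implies q)), u
2. not ((q implies p) or (p implies q)), v
3. not (q implies p), v
4. not (p implies q), v
5. q, v
6. not p, v
7. p, v
8. not q, v
Accessibility: uRu, uRv, vRv
Branch closes: p and not p both at v.
Every branch closes; the branch above is one of them.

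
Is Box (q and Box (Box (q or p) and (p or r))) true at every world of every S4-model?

Tableau for the negation not Box (q and Box (Box (q or p) and (p or r))):
1. not Box (q and Box (Box (q or p) and (p or r))), w0
2. not (q and Box (Box (q or p) and (p or r))), w1
3. not Box (Box (q or p) and (p or r)), w1
4. not (Box (q or p) and (p or r)), w2
5. not (p or r), w2
6. not p, w2
7. not r, w2
Accessibility: w0Rw0, w0Rw1, w0Rw2, w1Rw1, w1Rw2, w2Rw2
The negation has an open branch (countermodel exists).

Not valid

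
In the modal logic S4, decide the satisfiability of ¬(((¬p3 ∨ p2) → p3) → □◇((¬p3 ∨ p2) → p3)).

1. ¬(((¬p3 ∨ p2) → p3) → □◇((¬p3 ∨ p2) → p3)), w0
2. (¬p3 ∨ p2) → p3, w0
3. ¬□◇((¬p3 ∨ p2) → p3), w0
4. p3, w0
5. ¬◇((¬p3 ∨ p2) → p3), w1
6. ¬((¬p3 ∨ p2) → p3), w1
7. ¬p3 ∨ p2, w1
8. ¬p3, w1
9. p2, w1
Accessibility: w0Rw0, w0Rw1, w1Rw1

Satisfiable (open branch found)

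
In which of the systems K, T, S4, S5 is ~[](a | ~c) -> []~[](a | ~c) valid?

S5-tableau for the negation ~(~[](a | ~c) -> []~[](a | ~c)):
1. ~(~[](a | ~c) -> []~[](a | ~c)), u
2. ~[](a | ~c), u
3. ~[]~[](a | ~c), u
4. ~(a | ~c), v
5. ~a, v
6. c, v
7. [](a | ~c), w
8. a | ~c, u
9. a | ~c, v
10. a | ~c, w
11. ~c, u
12. ~c, v
Accessibility: uRu, uRv, uRw, vRu, vRv, vRw, wRu, wRv, wRw
Branch closes: c and ~c both at v.
Every branch closes (one shown): valid in S5.
S4-tableau for the negation ~(~[](a | ~c) -> []~[](a | ~c)):
1. ~(~[](a | ~c) -> []~[](a | ~c)), u
2. ~[](a | ~c), u
3. ~[]~[](a | ~c), u
4. ~(a | ~c), v
5. ~a, v
6. c, v
7. [](a | ~c), w
8. a | ~c, w
9. ~c, w
Accessibility: uRu, uRv, uRw, vRv, wRw
Complete open branch: countermodel on an S4-frame, so not valid in S4, nor in K, T (the same frame is also a K-frame and a T-frame).

S5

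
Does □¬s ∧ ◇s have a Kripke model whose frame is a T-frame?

1. □¬s ∧ ◇s, w0
2. □¬s, w0   [∧-rule on 1]
3. ◇s, w0   [∧-rule on 1]
4. ¬s, w0   [□-rule on 2 via w0Rw0]
5. s, w1   [◇-rule on 3: fresh world w1, w0Rw1]
6. ¬s, w1   [□-rule on 2 via w0Rw1]
Accessibility: w0Rw0, w0Rw1, w1Rw1
Branch closes: s and ¬s both at w1.
Every branch closes; the branch above is one of them.

Unsatisfiable (every branch closes)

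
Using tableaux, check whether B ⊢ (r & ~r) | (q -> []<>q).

Yes, valid

Tableau for the negation ~((r & ~r) | (q -> []<>q)):
1. ~((r & ~r) | (q -> []<>q)), w0
2. ~(r & ~r), w0
3. ~(q -> []<>q), w0
4. q, w0
5. ~[]<>q, w0
6. r, w0
7. ~<>q, w1
8. ~q, w0
Accessibility: w0Rw0, w0Rw1, w1Rw0, w1Rw1
Branch closes: q and ~q both at w0.
All branches of the negation close; one closing branch shown above.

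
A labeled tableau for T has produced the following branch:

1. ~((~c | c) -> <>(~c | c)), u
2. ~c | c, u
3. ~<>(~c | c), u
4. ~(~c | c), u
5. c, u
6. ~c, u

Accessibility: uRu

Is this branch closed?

Yes, closed

Both c and ~c appear at u.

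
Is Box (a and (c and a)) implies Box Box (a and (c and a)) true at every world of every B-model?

Invalid (countermodel exists)

Tableau for the negation not (Box (a and (c and a)) implies Box Box (a and (c and a))):
1. not (Box (a and (c and a)) implies Box Box (a and (c and a))), 0
2. Box (a and (c and a)), 0   [neg-implies-rule on 1]
3. not Box Box (a and (c and a)), 0   [neg-implies-rule on 1]
4. a and (c and a), 0   [Box-rule on 2 via 0R0]
5. a, 0   [and-rule on 4]
6. c and a, 0   [and-rule on 4]
7. c, 0   [and-rule on 6]
8. not Box (a and (c and a)), 1   [neg-Box-rule on 3: fresh world 1, 0R1]
9. a and (c and a), 1   [Box-rule on 2 via 0R1]
10. a, 1   [and-rule on 9]
11. c and a, 1   [and-rule on 9]
12. c, 1   [and-rule on 11]
13. not (a and (c and a)), 2   [neg-Box-rule on 8: fresh world 2, 1R2]
14. not (c and a), 2   [neg-and-rule on 13 (branches; this branch)]
15. not a, 2   [neg-and-rule on 14 (branches; this branch)]
Accessibility: 0R0, 0R1, 1R0, 1R1, 1R2, 2R1, 2R2
The negation has an open branch (countermodel exists).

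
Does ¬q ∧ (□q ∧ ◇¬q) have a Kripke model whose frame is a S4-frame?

1. ¬q ∧ (□q ∧ ◇¬q), 0
2. ¬q, 0
3. □q ∧ ◇¬q, 0
4. □q, 0
5. ◇¬q, 0
6. q, 0
Accessibility: 0R0
Branch closes: q and ¬q both at 0.
(One branch shown.) All branches close.

No, unsatisfiable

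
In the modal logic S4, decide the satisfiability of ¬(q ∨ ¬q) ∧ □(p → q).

Unsatisfiable (every branch closes)

1. ¬(q ∨ ¬q) ∧ □(p → q), w0
2. ¬(q ∨ ¬q), w0   [∧-rule on 1]
3. □(p → q), w0   [∧-rule on 1]
4. ¬q, w0   [¬∨-rule on 2]
5. q, w0   [¬∨-rule on 2]
Accessibility: w0Rw0
Branch closes: q and ¬q both at w0.
All branches of the tableau close; one closing branch shown above.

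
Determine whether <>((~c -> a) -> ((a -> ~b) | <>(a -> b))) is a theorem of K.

Tableau for the negation ~<>((~c -> a) -> ((a -> ~b) | <>(a -> b))):
1. ~<>((~c -> a) -> ((a -> ~b) | <>(a -> b))), u
The negation has an open branch (countermodel exists).

No, not valid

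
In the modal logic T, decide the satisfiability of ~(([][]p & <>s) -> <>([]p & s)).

No, unsatisfiable

1. ~(([][]p & <>s) -> <>([]p & s)), w0
2. [][]p & <>s, w0
3. ~<>([]p & s), w0
4. [][]p, w0
5. <>s, w0
6. ~([]p & s), w0
7. []p, w0
8. p, w0
9. ~[]p, w0
10. s, w1
11. ~([]p & s), w1
12. []p, w1
13. p, w1
14. ~[]p, w1
15. ~p, w2
16. ~([]p & s), w2
17. []p, w2
18. p, w2
Accessibility: w0Rw0, w0Rw1, w0Rw2, w1Rw1, w2Rw2
Branch closes: p and ~p both at w2.
Every branch closes; the branch above is one of them.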